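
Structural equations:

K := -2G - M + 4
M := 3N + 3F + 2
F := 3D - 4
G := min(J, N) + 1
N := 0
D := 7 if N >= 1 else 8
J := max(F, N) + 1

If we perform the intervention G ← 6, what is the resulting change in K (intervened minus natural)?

-10

Intervening sets G = 6 and removes its equation (G := min(J, N) + 1).
D = 7 if N >= 1 else 8  [with N=0]  = 8
F = 3D - 4  [with D=8]  = 20
M = 3N + 3F + 2  [with N=0, F=20]  = 62
K = -2G - M + 4  [with G=6, M=62]  = -70
Without intervention: D = 7 if N >= 1 else 8  [with N=0]  = 8; F = 3D - 4  [with D=8]  = 20; J = max(F, N) + 1  [with F=20, N=0]  = 21; M = 3N + 3F + 2  [with N=0, F=20]  = 62; G = min(J, N) + 1  [with J=21, N=0]  = 1; K = -2G - M + 4  [with G=1, M=62]  = -60.
Change = -70 − (-60) = -10.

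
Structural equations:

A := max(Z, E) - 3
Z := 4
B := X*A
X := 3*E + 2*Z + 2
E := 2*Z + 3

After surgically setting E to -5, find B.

-5

do(E=-5) replaces the equation E := 2*Z + 3 with the constant E = -5.
X = 3*E + 2*Z + 2  [with E=-5, Z=4]  = -5
A = max(Z, E) - 3  [with Z=4, E=-5]  = 1
B = X*A  [with X=-5, A=1]  = -5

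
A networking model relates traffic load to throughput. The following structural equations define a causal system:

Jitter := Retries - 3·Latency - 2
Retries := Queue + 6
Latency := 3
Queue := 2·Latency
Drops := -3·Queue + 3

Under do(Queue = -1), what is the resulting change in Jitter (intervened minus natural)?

-7

do(Queue=-1) replaces the equation Queue := 2·Latency with the constant Queue = -1.
Retries = Queue + 6  [with Queue=-1]  = 5
Jitter = Retries - 3·Latency - 2  [with Retries=5, Latency=3]  = -6
Without intervention: Queue = 2·Latency  [with Latency=3]  = 6; Retries = Queue + 6  [with Queue=6]  = 12; Jitter = Retries - 3·Latency - 2  [with Retries=12, Latency=3]  = 1.
Change = -6 − 1 = -7.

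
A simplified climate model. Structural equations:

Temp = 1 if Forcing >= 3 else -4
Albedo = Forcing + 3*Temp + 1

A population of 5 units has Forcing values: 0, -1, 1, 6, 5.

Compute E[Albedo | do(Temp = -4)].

do(Temp=-4) breaks Temp's dependence on Forcing. With Temp=-4 fixed, Albedo across the units is -11, -12, -10, -5, -6, mean -8.8.

-8.8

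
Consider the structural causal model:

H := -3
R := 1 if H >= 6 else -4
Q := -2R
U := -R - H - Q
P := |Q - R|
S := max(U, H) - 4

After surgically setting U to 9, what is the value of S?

Under do(U=9), the mechanism U := -R - H - Q is discarded; U is fixed at 9.
S = max(U, H) - 4  [with U=9, H=-3]  = 5

5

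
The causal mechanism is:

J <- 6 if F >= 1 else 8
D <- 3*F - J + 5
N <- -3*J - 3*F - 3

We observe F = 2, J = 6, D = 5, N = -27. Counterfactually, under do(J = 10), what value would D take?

1

The intervention breaks the incoming arrows to J: J <- 6 if F >= 1 else 8 no longer applies, and J = 10.
D = 3*F - J + 5  [with F=2, J=10]  = 1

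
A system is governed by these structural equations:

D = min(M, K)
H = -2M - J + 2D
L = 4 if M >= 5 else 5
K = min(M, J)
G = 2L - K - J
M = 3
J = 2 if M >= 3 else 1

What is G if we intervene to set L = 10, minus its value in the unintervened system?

Intervening sets L = 10 and removes its equation (L = 4 if M >= 5 else 5).
J = 2 if M >= 3 else 1  [with M=3]  = 2
K = min(M, J)  [with M=3, J=2]  = 2
G = 2L - K - J  [with L=10, K=2, J=2]  = 16
Without intervention: J = 2 if M >= 3 else 1  [with M=3]  = 2; K = min(M, J)  [with M=3, J=2]  = 2; L = 4 if M >= 5 else 5  [with M=3]  = 5; G = 2L - K - J  [with L=5, K=2, J=2]  = 6.
Change = 16 − 6 = 10.

10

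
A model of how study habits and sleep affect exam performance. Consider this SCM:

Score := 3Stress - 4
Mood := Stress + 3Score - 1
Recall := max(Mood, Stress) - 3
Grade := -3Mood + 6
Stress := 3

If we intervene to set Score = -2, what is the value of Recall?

Under do(Score=-2), the mechanism Score := 3Stress - 4 is discarded; Score is fixed at -2.
Mood = Stress + 3Score - 1  [with Stress=3, Score=-2]  = -4
Recall = max(Mood, Stress) - 3  [with Mood=-4, Stress=3]  = 0

0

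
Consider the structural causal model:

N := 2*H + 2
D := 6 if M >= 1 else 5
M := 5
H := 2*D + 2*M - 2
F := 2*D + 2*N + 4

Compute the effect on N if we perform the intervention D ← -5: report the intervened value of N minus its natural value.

Under do(D=-5), the mechanism D := 6 if M >= 1 else 5 is discarded; D is fixed at -5.
H = 2*D + 2*M - 2  [with D=-5, M=5]  = -2
N = 2*H + 2  [with H=-2]  = -2
Without intervention: D = 6 if M >= 1 else 5  [with M=5]  = 6; H = 2*D + 2*M - 2  [with D=6, M=5]  = 20; N = 2*H + 2  [with H=20]  = 42.
Change = -2 − 42 = -44.

-44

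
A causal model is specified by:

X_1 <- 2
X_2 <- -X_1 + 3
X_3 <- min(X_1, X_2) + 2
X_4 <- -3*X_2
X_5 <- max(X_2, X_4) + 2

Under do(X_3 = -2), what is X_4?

The intervention breaks the incoming arrows to X_3: X_3 <- min(X_1, X_2) + 2 no longer applies, and X_3 = -2.
X_4 is not downstream of the intervention, so its value is determined by the original equations.
X_2 = -X_1 + 3  [with X_1=2]  = 1
X_4 = -3*X_2  [with X_2=1]  = -3

-3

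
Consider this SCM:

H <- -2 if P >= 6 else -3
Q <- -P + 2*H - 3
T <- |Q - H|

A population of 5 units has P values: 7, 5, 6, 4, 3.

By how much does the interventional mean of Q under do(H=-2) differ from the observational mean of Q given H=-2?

1.5

Under do(H=-2), H's equation is replaced by H=-2 for every unit. Per-unit Q: -14, -12, -13, -11, -10. Mean = -12.
E[Q|H=-2] averages over only the 2 units with H=-2 (P = 7, 6): Q = -14, -13, mean -13.5.
Difference = -12 − (-13.5) = 1.5.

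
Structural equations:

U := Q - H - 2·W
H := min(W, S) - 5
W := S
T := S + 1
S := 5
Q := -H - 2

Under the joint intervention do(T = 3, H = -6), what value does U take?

The joint intervention fixes T = 3, H = -6, removing each variable's own equation.
W = S  [with S=5]  = 5
Q = -H - 2  [with H=-6]  = 4
U = Q - H - 2·W  [with Q=4, H=-6, W=5]  = 0

0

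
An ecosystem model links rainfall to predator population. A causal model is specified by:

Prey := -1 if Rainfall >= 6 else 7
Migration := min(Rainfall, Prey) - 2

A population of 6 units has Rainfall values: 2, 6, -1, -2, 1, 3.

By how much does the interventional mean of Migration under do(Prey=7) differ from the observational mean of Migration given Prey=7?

The intervention sets Prey=7 in all 6 units regardless of Rainfall. Recomputing Migration per unit gives 0, 4, -3, -4, -1, 1; average -0.5.
E[Migration|Prey=7] averages over only the 5 units with Prey=7 (Rainfall = 2, -1, -2, 1, 3): Migration = 0, -3, -4, -1, 1, mean -1.4.
Difference = -0.5 − (-1.4) = 0.9.

0.9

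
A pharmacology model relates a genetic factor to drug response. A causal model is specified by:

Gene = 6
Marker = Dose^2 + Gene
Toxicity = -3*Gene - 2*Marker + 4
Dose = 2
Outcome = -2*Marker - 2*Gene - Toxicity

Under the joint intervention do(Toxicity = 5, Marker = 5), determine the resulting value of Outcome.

-27

The joint intervention fixes Toxicity = 5, Marker = 5, removing each variable's own equation.
Outcome = -2*Marker - 2*Gene - Toxicity  [with Marker=5, Gene=6, Toxicity=5]  = -27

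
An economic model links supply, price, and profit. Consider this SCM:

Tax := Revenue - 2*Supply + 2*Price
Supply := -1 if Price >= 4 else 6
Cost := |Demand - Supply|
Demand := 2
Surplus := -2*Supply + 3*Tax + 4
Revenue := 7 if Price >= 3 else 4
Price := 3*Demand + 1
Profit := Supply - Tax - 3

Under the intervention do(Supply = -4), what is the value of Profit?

The intervention breaks the incoming arrows to Supply: Supply := -1 if Price >= 4 else 6 no longer applies, and Supply = -4.
Price = 3*Demand + 1  [with Demand=2]  = 7
Revenue = 7 if Price >= 3 else 4  [with Price=7]  = 7
Tax = Revenue - 2*Supply + 2*Price  [with Revenue=7, Supply=-4, Price=7]  = 29
Profit = Supply - Tax - 3  [with Supply=-4, Tax=29]  = -36

-36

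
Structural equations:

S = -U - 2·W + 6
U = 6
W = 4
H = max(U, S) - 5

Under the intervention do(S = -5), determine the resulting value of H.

1

The intervention breaks the incoming arrows to S: S = -U - 2·W + 6 no longer applies, and S = -5.
H = max(U, S) - 5  [with U=6, S=-5]  = 1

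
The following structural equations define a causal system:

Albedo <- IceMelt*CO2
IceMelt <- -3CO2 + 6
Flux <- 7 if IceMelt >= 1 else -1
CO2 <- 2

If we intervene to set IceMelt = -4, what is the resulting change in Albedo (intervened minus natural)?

The intervention breaks the incoming arrows to IceMelt: IceMelt <- -3CO2 + 6 no longer applies, and IceMelt = -4.
Albedo = IceMelt*CO2  [with IceMelt=-4, CO2=2]  = -8
Without intervention: IceMelt = -3CO2 + 6  [with CO2=2]  = 0; Albedo = IceMelt*CO2  [with IceMelt=0, CO2=2]  = 0.
Change = -8 − 0 = -8.

-8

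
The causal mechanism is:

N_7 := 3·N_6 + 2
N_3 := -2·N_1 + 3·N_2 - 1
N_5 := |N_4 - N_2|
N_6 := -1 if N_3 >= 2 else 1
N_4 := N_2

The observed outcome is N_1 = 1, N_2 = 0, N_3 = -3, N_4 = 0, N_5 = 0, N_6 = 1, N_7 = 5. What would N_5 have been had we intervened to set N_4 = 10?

Intervening sets N_4 = 10 and removes its equation (N_4 := N_2).
N_5 = |N_4 - N_2|  [with N_4=10, N_2=0]  = 10

10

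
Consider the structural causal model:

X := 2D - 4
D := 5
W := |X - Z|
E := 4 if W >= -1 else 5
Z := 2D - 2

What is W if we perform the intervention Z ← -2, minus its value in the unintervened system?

6

The intervention breaks the incoming arrows to Z: Z := 2D - 2 no longer applies, and Z = -2.
X = 2D - 4  [with D=5]  = 6
W = |X - Z|  [with X=6, Z=-2]  = 8
Without intervention: X = 2D - 4  [with D=5]  = 6; Z = 2D - 2  [with D=5]  = 8; W = |X - Z|  [with X=6, Z=8]  = 2.
Change = 8 − 2 = 6.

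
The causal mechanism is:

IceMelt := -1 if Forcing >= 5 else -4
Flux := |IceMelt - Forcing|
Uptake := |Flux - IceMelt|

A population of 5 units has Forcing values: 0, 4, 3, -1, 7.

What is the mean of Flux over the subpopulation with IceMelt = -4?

5.5

Observing IceMelt=-4 restricts to units where IceMelt's equation naturally yields -4: Forcing ∈ {0, 4, 3, -1}. In that subpopulation Flux = 4, 8, 7, 3, mean 5.5.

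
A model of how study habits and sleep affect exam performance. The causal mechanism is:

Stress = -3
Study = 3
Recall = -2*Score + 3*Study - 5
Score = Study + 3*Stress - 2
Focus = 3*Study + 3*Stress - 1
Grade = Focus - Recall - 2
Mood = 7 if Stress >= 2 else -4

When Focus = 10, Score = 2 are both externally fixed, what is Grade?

8

Under do(Focus = 10, Score = 2), each intervened variable's structural equation is replaced by its fixed value.
Recall = -2*Score + 3*Study - 5  [with Score=2, Study=3]  = 0
Grade = Focus - Recall - 2  [with Focus=10, Recall=0]  = 8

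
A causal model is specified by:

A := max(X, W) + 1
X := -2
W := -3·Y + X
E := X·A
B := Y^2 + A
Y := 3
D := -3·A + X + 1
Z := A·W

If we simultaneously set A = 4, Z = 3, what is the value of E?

-8

The joint intervention fixes A = 4, Z = 3, removing each variable's own equation.
E = X·A  [with X=-2, A=4]  = -8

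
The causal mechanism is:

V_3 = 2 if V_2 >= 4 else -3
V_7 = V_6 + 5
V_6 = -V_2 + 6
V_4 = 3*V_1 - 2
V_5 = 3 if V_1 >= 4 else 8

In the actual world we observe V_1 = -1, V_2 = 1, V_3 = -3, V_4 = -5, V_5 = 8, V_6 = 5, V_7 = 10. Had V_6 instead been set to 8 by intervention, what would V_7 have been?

Intervening sets V_6 = 8 and removes its equation (V_6 = -V_2 + 6).
V_7 = V_6 + 5  [with V_6=8]  = 13

13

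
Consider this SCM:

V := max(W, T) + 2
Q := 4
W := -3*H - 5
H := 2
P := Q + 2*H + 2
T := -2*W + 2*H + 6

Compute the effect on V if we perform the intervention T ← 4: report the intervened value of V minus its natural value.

-28

The intervention breaks the incoming arrows to T: T := -2*W + 2*H + 6 no longer applies, and T = 4.
W = -3*H - 5  [with H=2]  = -11
V = max(W, T) + 2  [with W=-11, T=4]  = 6
Without intervention: W = -3*H - 5  [with H=2]  = -11; T = -2*W + 2*H + 6  [with W=-11, H=2]  = 32; V = max(W, T) + 2  [with W=-11, T=32]  = 34.
Change = 6 − 34 = -28.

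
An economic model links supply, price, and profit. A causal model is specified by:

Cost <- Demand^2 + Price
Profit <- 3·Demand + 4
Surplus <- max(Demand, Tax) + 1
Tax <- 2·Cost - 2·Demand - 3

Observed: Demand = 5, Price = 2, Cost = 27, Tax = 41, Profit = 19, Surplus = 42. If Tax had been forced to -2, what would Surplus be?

6

Under do(Tax=-2), the mechanism Tax <- 2·Cost - 2·Demand - 3 is discarded; Tax is fixed at -2.
Surplus = max(Demand, Tax) + 1  [with Demand=5, Tax=-2]  = 6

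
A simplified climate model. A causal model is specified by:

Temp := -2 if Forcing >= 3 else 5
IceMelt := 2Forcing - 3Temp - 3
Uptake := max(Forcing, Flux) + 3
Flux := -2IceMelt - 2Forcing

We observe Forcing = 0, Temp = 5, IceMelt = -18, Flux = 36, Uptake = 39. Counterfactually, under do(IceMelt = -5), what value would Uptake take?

13

do(IceMelt=-5) replaces the equation IceMelt := 2Forcing - 3Temp - 3 with the constant IceMelt = -5.
Flux = -2IceMelt - 2Forcing  [with IceMelt=-5, Forcing=0]  = 10
Uptake = max(Forcing, Flux) + 3  [with Forcing=0, Flux=10]  = 13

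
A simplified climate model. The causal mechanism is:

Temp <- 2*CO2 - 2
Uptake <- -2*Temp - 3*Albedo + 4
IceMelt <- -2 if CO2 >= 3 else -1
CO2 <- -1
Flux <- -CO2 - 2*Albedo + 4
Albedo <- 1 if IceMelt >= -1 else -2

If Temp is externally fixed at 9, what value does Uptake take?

Under do(Temp=9), the mechanism Temp <- 2*CO2 - 2 is discarded; Temp is fixed at 9.
IceMelt = -2 if CO2 >= 3 else -1  [with CO2=-1]  = -1
Albedo = 1 if IceMelt >= -1 else -2  [with IceMelt=-1]  = 1
Uptake = -2*Temp - 3*Albedo + 4  [with Temp=9, Albedo=1]  = -17

-17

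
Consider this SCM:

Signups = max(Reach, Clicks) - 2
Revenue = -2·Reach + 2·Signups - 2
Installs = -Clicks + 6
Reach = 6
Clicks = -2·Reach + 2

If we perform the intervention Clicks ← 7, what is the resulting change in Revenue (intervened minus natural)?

2

do(Clicks=7) replaces the equation Clicks = -2·Reach + 2 with the constant Clicks = 7.
Signups = max(Reach, Clicks) - 2  [with Reach=6, Clicks=7]  = 5
Revenue = -2·Reach + 2·Signups - 2  [with Reach=6, Signups=5]  = -4
Without intervention: Clicks = -2·Reach + 2  [with Reach=6]  = -10; Signups = max(Reach, Clicks) - 2  [with Reach=6, Clicks=-10]  = 4; Revenue = -2·Reach + 2·Signups - 2  [with Reach=6, Signups=4]  = -6.
Change = -4 − (-6) = 2.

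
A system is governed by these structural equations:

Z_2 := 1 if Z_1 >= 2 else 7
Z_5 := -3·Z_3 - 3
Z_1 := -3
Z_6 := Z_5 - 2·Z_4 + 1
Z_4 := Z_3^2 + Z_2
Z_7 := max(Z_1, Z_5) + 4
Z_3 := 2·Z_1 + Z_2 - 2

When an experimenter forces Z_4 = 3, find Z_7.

The intervention breaks the incoming arrows to Z_4: Z_4 := Z_3^2 + Z_2 no longer applies, and Z_4 = 3.
No directed path runs from Z_4 to Z_7, so Z_7 keeps its natural value.
Z_2 = 1 if Z_1 >= 2 else 7  [with Z_1=-3]  = 7
Z_3 = 2·Z_1 + Z_2 - 2  [with Z_1=-3, Z_2=7]  = -1
Z_5 = -3·Z_3 - 3  [with Z_3=-1]  = 0
Z_7 = max(Z_1, Z_5) + 4  [with Z_1=-3, Z_5=0]  = 4

4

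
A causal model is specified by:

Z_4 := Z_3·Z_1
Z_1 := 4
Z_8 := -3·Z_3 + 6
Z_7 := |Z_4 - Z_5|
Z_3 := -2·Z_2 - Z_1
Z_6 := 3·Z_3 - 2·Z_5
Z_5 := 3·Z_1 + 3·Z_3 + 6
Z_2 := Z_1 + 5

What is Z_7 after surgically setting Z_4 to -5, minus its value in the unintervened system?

The intervention breaks the incoming arrows to Z_4: Z_4 := Z_3·Z_1 no longer applies, and Z_4 = -5.
Z_2 = Z_1 + 5  [with Z_1=4]  = 9
Z_3 = -2·Z_2 - Z_1  [with Z_2=9, Z_1=4]  = -22
Z_5 = 3·Z_1 + 3·Z_3 + 6  [with Z_1=4, Z_3=-22]  = -48
Z_7 = |Z_4 - Z_5|  [with Z_4=-5, Z_5=-48]  = 43
Without intervention: Z_2 = Z_1 + 5  [with Z_1=4]  = 9; Z_3 = -2·Z_2 - Z_1  [with Z_2=9, Z_1=4]  = -22; Z_4 = Z_3·Z_1  [with Z_3=-22, Z_1=4]  = -88; Z_5 = 3·Z_1 + 3·Z_3 + 6  [with Z_1=4, Z_3=-22]  = -48; Z_7 = |Z_4 - Z_5|  [with Z_4=-88, Z_5=-48]  = 40.
Change = 43 − 40 = 3.

3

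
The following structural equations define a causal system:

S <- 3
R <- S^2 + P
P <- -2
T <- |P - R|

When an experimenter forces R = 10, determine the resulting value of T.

12

The intervention breaks the incoming arrows to R: R <- S^2 + P no longer applies, and R = 10.
T = |P - R|  [with P=-2, R=10]  = 12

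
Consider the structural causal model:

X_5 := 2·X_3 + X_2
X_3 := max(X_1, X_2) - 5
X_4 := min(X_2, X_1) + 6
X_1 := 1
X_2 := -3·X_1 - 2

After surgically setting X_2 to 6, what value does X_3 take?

The intervention breaks the incoming arrows to X_2: X_2 := -3·X_1 - 2 no longer applies, and X_2 = 6.
X_3 = max(X_1, X_2) - 5  [with X_1=1, X_2=6]  = 1

1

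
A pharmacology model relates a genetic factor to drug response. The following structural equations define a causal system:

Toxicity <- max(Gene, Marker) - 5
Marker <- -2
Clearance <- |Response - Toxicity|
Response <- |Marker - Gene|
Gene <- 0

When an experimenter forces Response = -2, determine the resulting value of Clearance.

do(Response=-2) replaces the equation Response <- |Marker - Gene| with the constant Response = -2.
Toxicity = max(Gene, Marker) - 5  [with Gene=0, Marker=-2]  = -5
Clearance = |Response - Toxicity|  [with Response=-2, Toxicity=-5]  = 3

3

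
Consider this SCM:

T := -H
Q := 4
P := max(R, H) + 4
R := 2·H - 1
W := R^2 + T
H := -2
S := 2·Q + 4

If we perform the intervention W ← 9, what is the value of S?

12

Intervening sets W = 9 and removes its equation (W := R^2 + T).
No directed path runs from W to S, so S keeps its natural value.
S = 2·Q + 4  [with Q=4]  = 12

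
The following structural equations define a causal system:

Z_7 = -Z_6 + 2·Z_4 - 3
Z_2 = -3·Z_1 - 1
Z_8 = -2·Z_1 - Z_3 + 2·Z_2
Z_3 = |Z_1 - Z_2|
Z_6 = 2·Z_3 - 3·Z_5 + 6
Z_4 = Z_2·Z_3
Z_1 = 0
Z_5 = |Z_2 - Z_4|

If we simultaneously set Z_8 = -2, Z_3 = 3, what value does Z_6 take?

6

The joint intervention fixes Z_8 = -2, Z_3 = 3, removing each variable's own equation.
Z_2 = -3·Z_1 - 1  [with Z_1=0]  = -1
Z_4 = Z_2·Z_3  [with Z_2=-1, Z_3=3]  = -3
Z_5 = |Z_2 - Z_4|  [with Z_2=-1, Z_4=-3]  = 2
Z_6 = 2·Z_3 - 3·Z_5 + 6  [with Z_3=3, Z_5=2]  = 6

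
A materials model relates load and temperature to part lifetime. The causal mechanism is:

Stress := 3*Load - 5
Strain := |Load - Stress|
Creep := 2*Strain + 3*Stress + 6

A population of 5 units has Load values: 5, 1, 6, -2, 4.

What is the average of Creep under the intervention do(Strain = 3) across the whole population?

do(Strain=3) breaks Strain's dependence on Load. With Strain=3 fixed, Creep across the units is 42, 6, 51, -21, 33, mean 22.2.

22.2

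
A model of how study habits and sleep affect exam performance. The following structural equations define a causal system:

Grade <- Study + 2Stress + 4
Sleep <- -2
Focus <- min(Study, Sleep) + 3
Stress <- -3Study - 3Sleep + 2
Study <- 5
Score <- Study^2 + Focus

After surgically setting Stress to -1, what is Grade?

The intervention breaks the incoming arrows to Stress: Stress <- -3Study - 3Sleep + 2 no longer applies, and Stress = -1.
Grade = Study + 2Stress + 4  [with Study=5, Stress=-1]  = 7

7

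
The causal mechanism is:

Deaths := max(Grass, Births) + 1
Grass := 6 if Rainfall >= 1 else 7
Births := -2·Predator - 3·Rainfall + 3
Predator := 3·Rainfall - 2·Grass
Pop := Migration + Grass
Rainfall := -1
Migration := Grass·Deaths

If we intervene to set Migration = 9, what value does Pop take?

16

Intervening sets Migration = 9 and removes its equation (Migration := Grass·Deaths).
Grass = 6 if Rainfall >= 1 else 7  [with Rainfall=-1]  = 7
Pop = Migration + Grass  [with Migration=9, Grass=7]  = 16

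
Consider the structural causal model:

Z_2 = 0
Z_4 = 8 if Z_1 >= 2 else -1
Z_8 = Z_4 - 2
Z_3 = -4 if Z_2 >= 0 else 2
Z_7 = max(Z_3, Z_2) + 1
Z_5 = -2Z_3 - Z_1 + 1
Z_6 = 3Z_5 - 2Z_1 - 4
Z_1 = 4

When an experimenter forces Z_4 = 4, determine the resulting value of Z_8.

do(Z_4=4) replaces the equation Z_4 = 8 if Z_1 >= 2 else -1 with the constant Z_4 = 4.
Z_8 = Z_4 - 2  [with Z_4=4]  = 2

2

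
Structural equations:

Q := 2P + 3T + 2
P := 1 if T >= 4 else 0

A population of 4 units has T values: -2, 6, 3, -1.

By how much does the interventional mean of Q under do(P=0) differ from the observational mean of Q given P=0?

The intervention sets P=0 in all 4 units regardless of T. Recomputing Q per unit gives -4, 20, 11, -1; average 6.5.
Observing P=0 restricts to units where P's equation naturally yields 0: T ∈ {-2, 3, -1}. In that subpopulation Q = -4, 11, -1, mean 2.
Difference = 6.5 − 2 = 4.5.

4.5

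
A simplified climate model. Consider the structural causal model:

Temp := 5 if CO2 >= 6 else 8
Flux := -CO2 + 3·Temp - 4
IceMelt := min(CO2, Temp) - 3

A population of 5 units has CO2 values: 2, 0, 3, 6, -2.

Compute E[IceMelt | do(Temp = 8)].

-1.2

Every unit gets Temp=8 under the intervention. IceMelt values become -1, -3, 0, 3, -5; E[IceMelt|do(Temp=8)] = -1.2.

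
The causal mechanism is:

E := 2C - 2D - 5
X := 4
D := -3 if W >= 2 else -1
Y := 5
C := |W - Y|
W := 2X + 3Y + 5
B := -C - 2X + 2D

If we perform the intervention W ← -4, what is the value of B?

The intervention breaks the incoming arrows to W: W := 2X + 3Y + 5 no longer applies, and W = -4.
C = |W - Y|  [with W=-4, Y=5]  = 9
D = -3 if W >= 2 else -1  [with W=-4]  = -1
B = -C - 2X + 2D  [with C=9, X=4, D=-1]  = -19

-19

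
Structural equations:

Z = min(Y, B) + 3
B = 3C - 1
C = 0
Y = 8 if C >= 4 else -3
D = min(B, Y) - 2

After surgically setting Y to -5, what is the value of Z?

do(Y=-5) replaces the equation Y = 8 if C >= 4 else -3 with the constant Y = -5.
B = 3C - 1  [with C=0]  = -1
Z = min(Y, B) + 3  [with Y=-5, B=-1]  = -2

-2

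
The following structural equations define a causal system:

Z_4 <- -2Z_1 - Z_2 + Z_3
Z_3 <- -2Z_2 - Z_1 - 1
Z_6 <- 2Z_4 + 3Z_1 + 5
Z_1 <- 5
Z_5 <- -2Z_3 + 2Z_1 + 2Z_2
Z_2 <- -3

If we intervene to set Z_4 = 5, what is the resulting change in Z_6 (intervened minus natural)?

Under do(Z_4=5), the mechanism Z_4 <- -2Z_1 - Z_2 + Z_3 is discarded; Z_4 is fixed at 5.
Z_6 = 2Z_4 + 3Z_1 + 5  [with Z_4=5, Z_1=5]  = 30
Without intervention: Z_3 = -2Z_2 - Z_1 - 1  [with Z_2=-3, Z_1=5]  = 0; Z_4 = -2Z_1 - Z_2 + Z_3  [with Z_1=5, Z_2=-3, Z_3=0]  = -7; Z_6 = 2Z_4 + 3Z_1 + 5  [with Z_4=-7, Z_1=5]  = 6.
Change = 30 − 6 = 24.

24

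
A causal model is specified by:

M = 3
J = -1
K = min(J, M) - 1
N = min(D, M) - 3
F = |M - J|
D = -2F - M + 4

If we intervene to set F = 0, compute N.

The intervention breaks the incoming arrows to F: F = |M - J| no longer applies, and F = 0.
D = -2F - M + 4  [with F=0, M=3]  = 1
N = min(D, M) - 3  [with D=1, M=3]  = -2

-2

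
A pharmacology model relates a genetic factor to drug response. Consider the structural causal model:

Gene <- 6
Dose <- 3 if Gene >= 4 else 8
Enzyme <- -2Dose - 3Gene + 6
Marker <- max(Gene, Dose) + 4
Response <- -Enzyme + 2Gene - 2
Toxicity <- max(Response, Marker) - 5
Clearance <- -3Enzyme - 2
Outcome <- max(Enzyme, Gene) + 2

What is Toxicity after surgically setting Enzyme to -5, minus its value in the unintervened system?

-13

The intervention breaks the incoming arrows to Enzyme: Enzyme <- -2Dose - 3Gene + 6 no longer applies, and Enzyme = -5.
Dose = 3 if Gene >= 4 else 8  [with Gene=6]  = 3
Marker = max(Gene, Dose) + 4  [with Gene=6, Dose=3]  = 10
Response = -Enzyme + 2Gene - 2  [with Enzyme=-5, Gene=6]  = 15
Toxicity = max(Response, Marker) - 5  [with Response=15, Marker=10]  = 10
Without intervention: Dose = 3 if Gene >= 4 else 8  [with Gene=6]  = 3; Enzyme = -2Dose - 3Gene + 6  [with Dose=3, Gene=6]  = -18; Marker = max(Gene, Dose) + 4  [with Gene=6, Dose=3]  = 10; Response = -Enzyme + 2Gene - 2  [with Enzyme=-18, Gene=6]  = 28; Toxicity = max(Response, Marker) - 5  [with Response=28, Marker=10]  = 23.
Change = 10 − 23 = -13.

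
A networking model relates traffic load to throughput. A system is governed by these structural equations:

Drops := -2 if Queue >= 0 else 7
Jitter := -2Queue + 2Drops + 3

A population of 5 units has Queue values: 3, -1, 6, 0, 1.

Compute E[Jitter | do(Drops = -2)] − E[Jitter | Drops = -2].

1.4

Under do(Drops=-2), Drops's equation is replaced by Drops=-2 for every unit. Per-unit Jitter: -7, 1, -13, -1, -3. Mean = -4.6.
Conditioning on Drops=-2 selects the 4 unit(s) with Queue ∈ {3, 6, 0, 1}. Their Jitter values: -7, -13, -1, -3. Mean = -6.
Difference = -4.6 − (-6) = 1.4.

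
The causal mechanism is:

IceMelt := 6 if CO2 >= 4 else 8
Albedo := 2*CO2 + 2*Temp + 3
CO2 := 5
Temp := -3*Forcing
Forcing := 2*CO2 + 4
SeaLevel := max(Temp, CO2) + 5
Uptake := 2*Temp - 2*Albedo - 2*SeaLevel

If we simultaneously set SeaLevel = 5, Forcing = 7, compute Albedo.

The joint intervention fixes SeaLevel = 5, Forcing = 7, removing each variable's own equation.
Temp = -3*Forcing  [with Forcing=7]  = -21
Albedo = 2*CO2 + 2*Temp + 3  [with CO2=5, Temp=-21]  = -29

-29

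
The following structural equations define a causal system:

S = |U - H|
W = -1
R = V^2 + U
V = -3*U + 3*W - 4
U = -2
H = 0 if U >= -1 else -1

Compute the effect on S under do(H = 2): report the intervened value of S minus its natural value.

Under do(H=2), the mechanism H = 0 if U >= -1 else -1 is discarded; H is fixed at 2.
S = |U - H|  [with U=-2, H=2]  = 4
Without intervention: H = 0 if U >= -1 else -1  [with U=-2]  = -1; S = |U - H|  [with U=-2, H=-1]  = 1.
Change = 4 − 1 = 3.

3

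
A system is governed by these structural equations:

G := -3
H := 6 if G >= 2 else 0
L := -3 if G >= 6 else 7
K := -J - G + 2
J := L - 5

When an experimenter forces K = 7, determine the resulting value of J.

Under do(K=7), the mechanism K := -J - G + 2 is discarded; K is fixed at 7.
Since J is not a descendant of the intervened variable, it is unaffected.
L = -3 if G >= 6 else 7  [with G=-3]  = 7
J = L - 5  [with L=7]  = 2

2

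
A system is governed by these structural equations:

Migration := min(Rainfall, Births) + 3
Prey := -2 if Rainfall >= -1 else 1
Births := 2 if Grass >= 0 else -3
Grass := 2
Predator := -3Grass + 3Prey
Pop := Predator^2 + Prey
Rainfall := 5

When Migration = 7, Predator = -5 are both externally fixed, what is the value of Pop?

Under do(Migration = 7, Predator = -5), each intervened variable's structural equation is replaced by its fixed value.
Prey = -2 if Rainfall >= -1 else 1  [with Rainfall=5]  = -2
Pop = Predator^2 + Prey  [with Predator=-5, Prey=-2]  = 23

23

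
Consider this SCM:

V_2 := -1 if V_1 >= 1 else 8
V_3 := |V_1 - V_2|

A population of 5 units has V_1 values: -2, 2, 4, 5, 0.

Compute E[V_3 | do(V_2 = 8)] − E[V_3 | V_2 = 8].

The intervention sets V_2=8 in all 5 units regardless of V_1. Recomputing V_3 per unit gives 10, 6, 4, 3, 8; average 6.2.
Conditioning on V_2=8 selects the 2 unit(s) with V_1 ∈ {-2, 0}. Their V_3 values: 10, 8. Mean = 9.
Difference = 6.2 − 9 = -2.8.

-2.8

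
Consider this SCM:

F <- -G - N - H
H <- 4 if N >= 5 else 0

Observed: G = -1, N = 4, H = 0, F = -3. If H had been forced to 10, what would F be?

The intervention breaks the incoming arrows to H: H <- 4 if N >= 5 else 0 no longer applies, and H = 10.
F = -G - N - H  [with G=-1, N=4, H=10]  = -13

-13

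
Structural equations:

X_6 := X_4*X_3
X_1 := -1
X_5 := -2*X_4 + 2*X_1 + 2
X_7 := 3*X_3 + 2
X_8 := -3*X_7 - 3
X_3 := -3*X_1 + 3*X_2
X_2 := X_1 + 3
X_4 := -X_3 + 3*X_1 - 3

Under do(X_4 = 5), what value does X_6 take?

Under do(X_4=5), the mechanism X_4 := -X_3 + 3*X_1 - 3 is discarded; X_4 is fixed at 5.
X_2 = X_1 + 3  [with X_1=-1]  = 2
X_3 = -3*X_1 + 3*X_2  [with X_1=-1, X_2=2]  = 9
X_6 = X_4*X_3  [with X_4=5, X_3=9]  = 45

45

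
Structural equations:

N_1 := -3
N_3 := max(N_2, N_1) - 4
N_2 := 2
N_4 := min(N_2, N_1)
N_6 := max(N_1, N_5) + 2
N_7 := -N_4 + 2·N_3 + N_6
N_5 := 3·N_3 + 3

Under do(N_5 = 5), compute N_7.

Under do(N_5=5), the mechanism N_5 := 3·N_3 + 3 is discarded; N_5 is fixed at 5.
N_3 = max(N_2, N_1) - 4  [with N_2=2, N_1=-3]  = -2
N_4 = min(N_2, N_1)  [with N_2=2, N_1=-3]  = -3
N_6 = max(N_1, N_5) + 2  [with N_1=-3, N_5=5]  = 7
N_7 = -N_4 + 2·N_3 + N_6  [with N_4=-3, N_3=-2, N_6=7]  = 6

6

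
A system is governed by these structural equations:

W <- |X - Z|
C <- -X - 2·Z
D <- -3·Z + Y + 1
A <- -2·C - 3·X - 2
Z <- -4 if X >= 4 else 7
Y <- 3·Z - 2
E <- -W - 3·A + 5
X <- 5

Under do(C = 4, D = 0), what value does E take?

71

Under do(C = 4, D = 0), each intervened variable's structural equation is replaced by its fixed value.
Z = -4 if X >= 4 else 7  [with X=5]  = -4
W = |X - Z|  [with X=5, Z=-4]  = 9
A = -2·C - 3·X - 2  [with C=4, X=5]  = -25
E = -W - 3·A + 5  [with W=9, A=-25]  = 71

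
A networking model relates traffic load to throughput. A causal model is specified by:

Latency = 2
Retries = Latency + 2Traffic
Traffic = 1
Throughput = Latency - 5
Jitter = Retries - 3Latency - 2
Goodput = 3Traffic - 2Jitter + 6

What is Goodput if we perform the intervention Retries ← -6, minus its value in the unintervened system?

The intervention breaks the incoming arrows to Retries: Retries = Latency + 2Traffic no longer applies, and Retries = -6.
Jitter = Retries - 3Latency - 2  [with Retries=-6, Latency=2]  = -14
Goodput = 3Traffic - 2Jitter + 6  [with Traffic=1, Jitter=-14]  = 37
Without intervention: Retries = Latency + 2Traffic  [with Latency=2, Traffic=1]  = 4; Jitter = Retries - 3Latency - 2  [with Retries=4, Latency=2]  = -4; Goodput = 3Traffic - 2Jitter + 6  [with Traffic=1, Jitter=-4]  = 17.
Change = 37 − 17 = 20.

20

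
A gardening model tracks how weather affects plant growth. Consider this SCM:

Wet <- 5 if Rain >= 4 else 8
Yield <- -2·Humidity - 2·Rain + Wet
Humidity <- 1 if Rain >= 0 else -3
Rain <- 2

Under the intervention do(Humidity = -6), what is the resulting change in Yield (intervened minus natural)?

The intervention breaks the incoming arrows to Humidity: Humidity <- 1 if Rain >= 0 else -3 no longer applies, and Humidity = -6.
Wet = 5 if Rain >= 4 else 8  [with Rain=2]  = 8
Yield = -2·Humidity - 2·Rain + Wet  [with Humidity=-6, Rain=2, Wet=8]  = 16
Without intervention: Wet = 5 if Rain >= 4 else 8  [with Rain=2]  = 8; Humidity = 1 if Rain >= 0 else -3  [with Rain=2]  = 1; Yield = -2·Humidity - 2·Rain + Wet  [with Humidity=1, Rain=2, Wet=8]  = 2.
Change = 16 − 2 = 14.

14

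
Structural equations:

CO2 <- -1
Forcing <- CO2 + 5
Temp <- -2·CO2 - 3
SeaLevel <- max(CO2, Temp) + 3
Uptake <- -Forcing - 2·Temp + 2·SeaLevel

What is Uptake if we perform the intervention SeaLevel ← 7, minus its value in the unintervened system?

Intervening sets SeaLevel = 7 and removes its equation (SeaLevel <- max(CO2, Temp) + 3).
Forcing = CO2 + 5  [with CO2=-1]  = 4
Temp = -2·CO2 - 3  [with CO2=-1]  = -1
Uptake = -Forcing - 2·Temp + 2·SeaLevel  [with Forcing=4, Temp=-1, SeaLevel=7]  = 12
Without intervention: Forcing = CO2 + 5  [with CO2=-1]  = 4; Temp = -2·CO2 - 3  [with CO2=-1]  = -1; SeaLevel = max(CO2, Temp) + 3  [with CO2=-1, Temp=-1]  = 2; Uptake = -Forcing - 2·Temp + 2·SeaLevel  [with Forcing=4, Temp=-1, SeaLevel=2]  = 2.
Change = 12 − 2 = 10.

10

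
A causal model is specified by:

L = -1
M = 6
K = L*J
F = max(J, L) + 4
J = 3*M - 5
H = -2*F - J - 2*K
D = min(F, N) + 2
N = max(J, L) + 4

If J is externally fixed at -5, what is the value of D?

5

The intervention breaks the incoming arrows to J: J = 3*M - 5 no longer applies, and J = -5.
N = max(J, L) + 4  [with J=-5, L=-1]  = 3
F = max(J, L) + 4  [with J=-5, L=-1]  = 3
D = min(F, N) + 2  [with F=3, N=3]  = 5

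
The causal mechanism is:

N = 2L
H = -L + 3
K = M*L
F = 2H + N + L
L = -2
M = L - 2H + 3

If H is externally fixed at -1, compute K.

-6

Under do(H=-1), the mechanism H = -L + 3 is discarded; H is fixed at -1.
M = L - 2H + 3  [with L=-2, H=-1]  = 3
K = M*L  [with M=3, L=-2]  = -6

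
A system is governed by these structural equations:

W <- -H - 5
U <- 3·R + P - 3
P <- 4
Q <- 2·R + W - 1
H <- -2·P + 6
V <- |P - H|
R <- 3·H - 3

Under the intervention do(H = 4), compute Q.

Under do(H=4), the mechanism H <- -2·P + 6 is discarded; H is fixed at 4.
R = 3·H - 3  [with H=4]  = 9
W = -H - 5  [with H=4]  = -9
Q = 2·R + W - 1  [with R=9, W=-9]  = 8

8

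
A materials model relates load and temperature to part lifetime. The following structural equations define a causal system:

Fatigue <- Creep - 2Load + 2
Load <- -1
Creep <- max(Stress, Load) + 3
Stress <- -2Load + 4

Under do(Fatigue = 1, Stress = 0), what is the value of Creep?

3

Setting Fatigue = 1, Stress = 0 by intervention discards those variables' equations.
Creep = max(Stress, Load) + 3  [with Stress=0, Load=-1]  = 3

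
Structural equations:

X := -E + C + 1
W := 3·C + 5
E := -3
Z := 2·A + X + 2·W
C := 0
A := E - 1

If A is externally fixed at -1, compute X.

4

The intervention breaks the incoming arrows to A: A := E - 1 no longer applies, and A = -1.
X is not downstream of the intervention, so its value is determined by the original equations.
X = -E + C + 1  [with E=-3, C=0]  = 4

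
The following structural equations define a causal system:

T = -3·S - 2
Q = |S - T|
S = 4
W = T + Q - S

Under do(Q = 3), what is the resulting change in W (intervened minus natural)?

The intervention breaks the incoming arrows to Q: Q = |S - T| no longer applies, and Q = 3.
T = -3·S - 2  [with S=4]  = -14
W = T + Q - S  [with T=-14, Q=3, S=4]  = -15
Without intervention: T = -3·S - 2  [with S=4]  = -14; Q = |S - T|  [with S=4, T=-14]  = 18; W = T + Q - S  [with T=-14, Q=18, S=4]  = 0.
Change = -15 − 0 = -15.

-15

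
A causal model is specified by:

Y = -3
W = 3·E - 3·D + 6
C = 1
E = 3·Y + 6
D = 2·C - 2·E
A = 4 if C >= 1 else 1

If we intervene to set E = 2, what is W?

Under do(E=2), the mechanism E = 3·Y + 6 is discarded; E is fixed at 2.
D = 2·C - 2·E  [with C=1, E=2]  = -2
W = 3·E - 3·D + 6  [with E=2, D=-2]  = 18

18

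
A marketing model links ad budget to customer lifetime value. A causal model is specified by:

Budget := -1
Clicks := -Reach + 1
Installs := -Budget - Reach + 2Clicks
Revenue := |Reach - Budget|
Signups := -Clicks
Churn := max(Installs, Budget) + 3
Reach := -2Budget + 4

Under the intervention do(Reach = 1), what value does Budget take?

-1

Under do(Reach=1), the mechanism Reach := -2Budget + 4 is discarded; Reach is fixed at 1.
Budget is not downstream of the intervention, so its value is determined by the original equations.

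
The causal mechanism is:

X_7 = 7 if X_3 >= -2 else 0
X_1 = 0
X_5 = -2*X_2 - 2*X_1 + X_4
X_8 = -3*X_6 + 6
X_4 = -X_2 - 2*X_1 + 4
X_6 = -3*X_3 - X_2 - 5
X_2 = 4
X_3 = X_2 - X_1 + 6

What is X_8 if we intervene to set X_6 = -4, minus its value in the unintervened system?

-105

Intervening sets X_6 = -4 and removes its equation (X_6 = -3*X_3 - X_2 - 5).
X_8 = -3*X_6 + 6  [with X_6=-4]  = 18
Without intervention: X_3 = X_2 - X_1 + 6  [with X_2=4, X_1=0]  = 10; X_6 = -3*X_3 - X_2 - 5  [with X_3=10, X_2=4]  = -39; X_8 = -3*X_6 + 6  [with X_6=-39]  = 123.
Change = 18 − 123 = -105.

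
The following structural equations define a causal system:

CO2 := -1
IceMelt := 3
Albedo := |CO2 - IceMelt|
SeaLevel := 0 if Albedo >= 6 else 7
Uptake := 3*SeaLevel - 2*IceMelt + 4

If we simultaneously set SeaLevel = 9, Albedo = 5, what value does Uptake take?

The joint intervention fixes SeaLevel = 9, Albedo = 5, removing each variable's own equation.
Uptake = 3*SeaLevel - 2*IceMelt + 4  [with SeaLevel=9, IceMelt=3]  = 25

25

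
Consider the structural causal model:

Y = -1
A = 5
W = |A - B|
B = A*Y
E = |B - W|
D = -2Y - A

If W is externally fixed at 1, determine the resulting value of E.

The intervention breaks the incoming arrows to W: W = |A - B| no longer applies, and W = 1.
B = A*Y  [with A=5, Y=-1]  = -5
E = |B - W|  [with B=-5, W=1]  = 6

6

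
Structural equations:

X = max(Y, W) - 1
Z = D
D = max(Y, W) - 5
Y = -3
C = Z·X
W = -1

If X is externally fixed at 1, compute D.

-6

The intervention breaks the incoming arrows to X: X = max(Y, W) - 1 no longer applies, and X = 1.
D is not downstream of the intervention, so its value is determined by the original equations.
D = max(Y, W) - 5  [with Y=-3, W=-1]  = -6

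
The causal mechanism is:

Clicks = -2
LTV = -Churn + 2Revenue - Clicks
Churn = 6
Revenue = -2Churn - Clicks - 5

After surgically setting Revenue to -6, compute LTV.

The intervention breaks the incoming arrows to Revenue: Revenue = -2Churn - Clicks - 5 no longer applies, and Revenue = -6.
LTV = -Churn + 2Revenue - Clicks  [with Churn=6, Revenue=-6, Clicks=-2]  = -16

-16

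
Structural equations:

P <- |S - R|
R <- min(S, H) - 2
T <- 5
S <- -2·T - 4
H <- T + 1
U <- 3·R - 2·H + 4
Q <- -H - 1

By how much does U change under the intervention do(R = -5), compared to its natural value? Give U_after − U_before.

Under do(R=-5), the mechanism R <- min(S, H) - 2 is discarded; R is fixed at -5.
H = T + 1  [with T=5]  = 6
U = 3·R - 2·H + 4  [with R=-5, H=6]  = -23
Without intervention: S = -2·T - 4  [with T=5]  = -14; H = T + 1  [with T=5]  = 6; R = min(S, H) - 2  [with S=-14, H=6]  = -16; U = 3·R - 2·H + 4  [with R=-16, H=6]  = -56.
Change = -23 − (-56) = 33.

33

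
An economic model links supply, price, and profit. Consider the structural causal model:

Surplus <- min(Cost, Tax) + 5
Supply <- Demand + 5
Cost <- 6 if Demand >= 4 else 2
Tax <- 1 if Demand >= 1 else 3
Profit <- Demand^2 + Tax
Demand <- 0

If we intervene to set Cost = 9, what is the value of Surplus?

8

The intervention breaks the incoming arrows to Cost: Cost <- 6 if Demand >= 4 else 2 no longer applies, and Cost = 9.
Tax = 1 if Demand >= 1 else 3  [with Demand=0]  = 3
Surplus = min(Cost, Tax) + 5  [with Cost=9, Tax=3]  = 8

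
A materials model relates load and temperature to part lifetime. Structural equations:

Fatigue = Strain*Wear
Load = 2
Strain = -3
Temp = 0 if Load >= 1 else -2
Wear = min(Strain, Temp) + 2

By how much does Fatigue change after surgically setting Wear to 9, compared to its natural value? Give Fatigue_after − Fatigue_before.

Intervening sets Wear = 9 and removes its equation (Wear = min(Strain, Temp) + 2).
Fatigue = Strain*Wear  [with Strain=-3, Wear=9]  = -27
Without intervention: Temp = 0 if Load >= 1 else -2  [with Load=2]  = 0; Wear = min(Strain, Temp) + 2  [with Strain=-3, Temp=0]  = -1; Fatigue = Strain*Wear  [with Strain=-3, Wear=-1]  = 3.
Change = -27 − 3 = -30.

-30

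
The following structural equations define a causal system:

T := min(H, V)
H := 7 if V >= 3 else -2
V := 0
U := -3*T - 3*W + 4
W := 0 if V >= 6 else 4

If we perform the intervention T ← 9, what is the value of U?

do(T=9) replaces the equation T := min(H, V) with the constant T = 9.
W = 0 if V >= 6 else 4  [with V=0]  = 4
U = -3*T - 3*W + 4  [with T=9, W=4]  = -35

-35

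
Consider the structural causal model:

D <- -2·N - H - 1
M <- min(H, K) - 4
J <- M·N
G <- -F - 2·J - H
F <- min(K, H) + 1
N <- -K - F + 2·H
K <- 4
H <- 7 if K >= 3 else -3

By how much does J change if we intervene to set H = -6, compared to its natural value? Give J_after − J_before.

Under do(H=-6), the mechanism H <- 7 if K >= 3 else -3 is discarded; H is fixed at -6.
M = min(H, K) - 4  [with H=-6, K=4]  = -10
F = min(K, H) + 1  [with K=4, H=-6]  = -5
N = -K - F + 2·H  [with K=4, F=-5, H=-6]  = -11
J = M·N  [with M=-10, N=-11]  = 110
Without intervention: H = 7 if K >= 3 else -3  [with K=4]  = 7; M = min(H, K) - 4  [with H=7, K=4]  = 0; F = min(K, H) + 1  [with K=4, H=7]  = 5; N = -K - F + 2·H  [with K=4, F=5, H=7]  = 5; J = M·N  [with M=0, N=5]  = 0.
Change = 110 − 0 = 110.

110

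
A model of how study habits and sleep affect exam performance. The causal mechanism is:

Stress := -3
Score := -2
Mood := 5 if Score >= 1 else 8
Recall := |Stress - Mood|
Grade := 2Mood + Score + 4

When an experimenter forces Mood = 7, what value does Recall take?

The intervention breaks the incoming arrows to Mood: Mood := 5 if Score >= 1 else 8 no longer applies, and Mood = 7.
Recall = |Stress - Mood|  [with Stress=-3, Mood=7]  = 10

10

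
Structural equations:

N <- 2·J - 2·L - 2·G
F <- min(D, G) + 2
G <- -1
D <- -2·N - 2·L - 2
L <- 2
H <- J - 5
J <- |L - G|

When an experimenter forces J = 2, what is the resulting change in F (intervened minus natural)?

The intervention breaks the incoming arrows to J: J <- |L - G| no longer applies, and J = 2.
N = 2·J - 2·L - 2·G  [with J=2, L=2, G=-1]  = 2
D = -2·N - 2·L - 2  [with N=2, L=2]  = -10
F = min(D, G) + 2  [with D=-10, G=-1]  = -8
Without intervention: J = |L - G|  [with L=2, G=-1]  = 3; N = 2·J - 2·L - 2·G  [with J=3, L=2, G=-1]  = 4; D = -2·N - 2·L - 2  [with N=4, L=2]  = -14; F = min(D, G) + 2  [with D=-14, G=-1]  = -12.
Change = -8 − (-12) = 4.

4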